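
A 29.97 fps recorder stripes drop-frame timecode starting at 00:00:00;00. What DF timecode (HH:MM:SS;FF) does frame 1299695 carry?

12:02:46;15

Ten DF minutes hold 17982 frames, so frame 1299695 lies in block 72 (frames 1294704–1312685) with 4991 frames into that block.
The block's first minute is 1800 frames and the rest 1798 each; 4991 frames reaches minute 2, so 72 × 18 + 2 × 2 = 1300 labels have been skipped so far.
Adding those back, label number 1299695 + 1300 = 1300995 at 30 labels/s is 43366 s + 15 f = 12 h 2 min 46 s frame 15, i.e. 12:02:46;15.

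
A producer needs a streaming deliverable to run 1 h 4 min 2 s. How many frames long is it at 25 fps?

96050 frames

1 h 4 min 2 s = 3842 s.
Frames = 3842 × 25 = 96050.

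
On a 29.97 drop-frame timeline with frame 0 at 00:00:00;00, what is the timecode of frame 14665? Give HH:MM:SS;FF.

Ten DF minutes hold 17982 frames, so frame 14665 lies in block 0 (frames 0–17981) with 14665 frames into that block.
The block's first minute is 1800 frames and the rest 1798 each; 14665 frames reaches minute 8, so 0 × 18 + 8 × 2 = 16 labels have been skipped so far.
Adding those back, label number 14665 + 16 = 14681 at 30 labels/s is 489 s + 11 f = 0 h 8 min 9 s frame 11, i.e. 00:08:09;11.

00:08:09;11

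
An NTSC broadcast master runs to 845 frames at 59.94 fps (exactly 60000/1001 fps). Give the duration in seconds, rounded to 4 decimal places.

Running time = 845 × 1001/60000 = 169169/12000 s ≈ 14.0974 s.

14.0974 seconds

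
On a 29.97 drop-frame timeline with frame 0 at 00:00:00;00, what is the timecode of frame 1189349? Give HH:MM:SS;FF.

Ten DF minutes hold 17982 frames, so frame 1189349 lies in block 66 (frames 1186812–1204793) with 2537 frames into that block.
The block's first minute is 1800 frames and the rest 1798 each; 2537 frames reaches minute 1, so 66 × 18 + 1 × 2 = 1190 labels have been skipped so far.
Adding those back, label number 1189349 + 1190 = 1190539 at 30 labels/s is 39684 s + 19 f = 11 h 1 min 24 s frame 19, i.e. 11:01:24;19.

11:01:24;19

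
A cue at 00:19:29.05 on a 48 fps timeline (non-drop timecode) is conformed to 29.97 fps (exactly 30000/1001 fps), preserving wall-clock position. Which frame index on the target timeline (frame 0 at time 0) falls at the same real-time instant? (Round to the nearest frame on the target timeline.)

frame 35038

Source frame index: (0×3600 + 19×60 + 29) × 48 + 5 = 56117.
Real time: 56117 / (48) = 56117/48 s.
Target frame: (56117/48) × (30000/1001) = 35073125/1001 ≈ 35038.087 → 35038.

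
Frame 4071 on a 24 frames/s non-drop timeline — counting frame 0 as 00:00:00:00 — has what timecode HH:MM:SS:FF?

00:02:49:15

4071 ÷ 24 = 169 full seconds, remainder 15 frames.
169 s = 0 h 2 min 49 s.
Timecode: 00:02:49:15.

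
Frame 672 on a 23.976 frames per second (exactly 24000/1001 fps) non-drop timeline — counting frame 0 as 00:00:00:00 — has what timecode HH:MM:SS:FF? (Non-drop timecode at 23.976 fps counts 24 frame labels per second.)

00:00:28:00

672 ÷ 24 = 28 full seconds, remainder 0 frames.
28 s = 0 h 0 min 28 s.
Timecode: 00:00:28:00.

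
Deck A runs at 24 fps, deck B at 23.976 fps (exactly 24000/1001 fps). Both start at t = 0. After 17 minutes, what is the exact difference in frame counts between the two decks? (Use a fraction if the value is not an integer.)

24480/1001 frames

17 min = 1020 s.
A emits 24 × 1020 = 24480 frames; B emits 24000/1001 × 1020 = 24480000/1001.
Difference = 24480/1001 frames (≈ 24.4555); B is behind A.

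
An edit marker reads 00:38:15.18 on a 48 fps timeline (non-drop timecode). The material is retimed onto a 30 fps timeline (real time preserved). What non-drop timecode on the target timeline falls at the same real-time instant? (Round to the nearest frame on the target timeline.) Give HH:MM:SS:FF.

00:38:15:11

Source frame index: (0×3600 + 38×60 + 15) × 48 + 18 = 110178.
Real time: 110178 / (48) = 18363/8 s.
Target frame: (18363/8) × (30) = 275445/4 ≈ 68861.250 → 68861.
At 30 labels/s: frame 68861 → 00:38:15:11.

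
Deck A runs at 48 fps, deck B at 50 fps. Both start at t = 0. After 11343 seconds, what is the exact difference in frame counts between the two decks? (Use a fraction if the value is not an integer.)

22686 frames

A emits 48 × 11343 = 544464 frames; B emits 50 × 11343 = 567150.
Difference = 22686 frames; B is ahead of A.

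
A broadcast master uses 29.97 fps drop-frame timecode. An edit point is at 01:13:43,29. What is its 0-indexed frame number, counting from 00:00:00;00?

Complete 10-minute blocks: 7, each 17982 frames → 125874.
Remaining 3 whole minutes in the current block: 1800 + 2 × 1798 = 5396 frames.
Within the current minute: 43 × 30 + 29 − 2 = 1317 (labels ;00/;01 skipped at this minute). Total = 125874 + 5396 + 1317 = 132587.

132587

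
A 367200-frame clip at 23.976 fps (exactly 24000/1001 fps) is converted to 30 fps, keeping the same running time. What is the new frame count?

Target frames = source frames × (target rate / source rate) = 367200 × (30)/(24000/1001) = 367200 × 1001/800 = 459459.

459459 frames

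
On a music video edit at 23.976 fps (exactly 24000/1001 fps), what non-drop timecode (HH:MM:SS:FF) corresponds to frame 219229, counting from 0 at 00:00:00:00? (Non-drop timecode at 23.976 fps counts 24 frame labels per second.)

02:32:14:13

219229 ÷ 24 = 9134 full seconds, remainder 13 frames.
9134 s = 2 h 32 min 14 s.
Timecode: 02:32:14:13.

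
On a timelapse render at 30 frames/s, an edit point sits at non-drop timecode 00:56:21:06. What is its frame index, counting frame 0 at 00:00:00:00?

frame 101436

Total seconds to the label: (0 × 3600 + 56 × 60 + 21) = 3381.
Frame index = 3381 × 30 + 6 = 101436.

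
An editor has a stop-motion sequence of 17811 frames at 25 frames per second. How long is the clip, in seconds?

Running time = 17811 / (25) = 712.44 s.

712.44 seconds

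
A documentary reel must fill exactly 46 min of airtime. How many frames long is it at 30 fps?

82800 frames

46 min = 2760 s.
Frames = 2760 × 30 = 82800.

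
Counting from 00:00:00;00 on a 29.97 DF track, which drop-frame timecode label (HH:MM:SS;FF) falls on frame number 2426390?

22:29:20;20

Each 10-minute DF block holds 10 × 60 × 30 − 9 × 2 = 17982 frames. 2426390 ÷ 17982 → 134 full blocks, remainder 16802.
Within the partial block the first minute is 1800 frames and each further minute 1798, so 9 further minute boundaries passed. Total skipped labels = 18 × 134 + 2 × 9 = 2430.
Non-drop label index = 2426390 + 2430 = 2428820; at 30 labels/s that is 22:29:20:20, i.e. DF 22:29:20;20.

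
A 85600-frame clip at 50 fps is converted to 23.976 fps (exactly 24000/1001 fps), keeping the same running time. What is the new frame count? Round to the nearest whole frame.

Frames at target rate = 85600 × (24000/1001) / (50) = 41088000/1001 ≈ 41046.953.
Nearest whole frame: 41047.

41047 frames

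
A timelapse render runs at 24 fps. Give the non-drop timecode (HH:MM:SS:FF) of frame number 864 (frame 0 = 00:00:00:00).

00:00:36:00

864 ÷ 24 = 36 full seconds, remainder 0 frames.
36 s = 0 h 0 min 36 s.
Timecode: 00:00:36:00.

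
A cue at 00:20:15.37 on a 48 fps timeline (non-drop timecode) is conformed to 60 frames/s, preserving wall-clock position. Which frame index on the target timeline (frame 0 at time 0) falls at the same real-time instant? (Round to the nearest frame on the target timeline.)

Source frame index: (0×3600 + 20×60 + 15) × 48 + 37 = 58357.
Real time: 58357 / (48) = 58357/48 s.
Target frame: (58357/48) × (60) = 291785/4 ≈ 72946.250 → 72946.

frame 72946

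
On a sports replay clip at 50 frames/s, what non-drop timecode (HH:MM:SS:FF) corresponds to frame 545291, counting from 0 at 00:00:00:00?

03:01:45:41

545291 ÷ 50 = 10905 full seconds, remainder 41 frames.
10905 s = 3 h 1 min 45 s.
Timecode: 03:01:45:41.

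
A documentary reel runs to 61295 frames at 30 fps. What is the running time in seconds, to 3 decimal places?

2043.167 seconds

Running time = 61295 × 1/30 = 12259/6 s ≈ 2043.167 s.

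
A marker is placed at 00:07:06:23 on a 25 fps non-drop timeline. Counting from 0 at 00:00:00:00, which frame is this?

10673

Total seconds to the label: (0 × 3600 + 7 × 60 + 6) = 426.
Frame index = 426 × 25 + 23 = 10673.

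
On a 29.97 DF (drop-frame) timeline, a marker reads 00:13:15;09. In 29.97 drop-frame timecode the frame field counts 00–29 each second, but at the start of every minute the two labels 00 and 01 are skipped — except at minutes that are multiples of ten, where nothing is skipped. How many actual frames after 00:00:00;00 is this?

23835

As if non-drop at 30 labels/s: (0 × 3600 + 13 × 60 + 15) × 30 + 9 = 23859.
Minute boundaries passed: 13; those not divisible by 10: 13 − 1 = 12; dropped labels = 2 × 12 = 24.
Actual frame index = 23859 − 24 = 23835.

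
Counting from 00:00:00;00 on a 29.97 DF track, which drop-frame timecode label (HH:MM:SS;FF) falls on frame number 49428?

00:27:29;08

Ten DF minutes hold 17982 frames, so frame 49428 lies in block 2 (frames 35964–53945) with 13464 frames into that block.
The block's first minute is 1800 frames and the rest 1798 each; 13464 frames reaches minute 7, so 2 × 18 + 7 × 2 = 50 labels have been skipped so far.
Adding those back, label number 49428 + 50 = 49478 at 30 labels/s is 1649 s + 8 f = 0 h 27 min 29 s frame 8, i.e. 00:27:29;08.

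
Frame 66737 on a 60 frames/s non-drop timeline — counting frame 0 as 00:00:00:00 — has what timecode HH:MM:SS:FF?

00:18:32:17

66737 ÷ 60 = 1112 full seconds, remainder 17 frames.
1112 s = 0 h 18 min 32 s.
Timecode: 00:18:32:17.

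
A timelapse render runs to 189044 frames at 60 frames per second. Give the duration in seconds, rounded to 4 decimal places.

Running time = 189044 × 1/60 = 47261/15 s ≈ 3150.7333 s.

3150.7333 seconds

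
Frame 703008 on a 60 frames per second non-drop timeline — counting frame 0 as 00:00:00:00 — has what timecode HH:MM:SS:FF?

03:15:16:48

703008 ÷ 60 = 11716 full seconds, remainder 48 frames.
11716 s = 3 h 15 min 16 s.
Timecode: 03:15:16:48.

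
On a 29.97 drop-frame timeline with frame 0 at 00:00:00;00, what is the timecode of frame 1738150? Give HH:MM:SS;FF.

Each 10-minute DF block holds 10 × 60 × 30 − 9 × 2 = 17982 frames. 1738150 ÷ 17982 → 96 full blocks, remainder 11878.
Within the partial block the first minute is 1800 frames and each further minute 1798, so 6 further minute boundaries passed. Total skipped labels = 18 × 96 + 2 × 6 = 1740.
Non-drop label index = 1738150 + 1740 = 1739890; at 30 labels/s that is 16:06:36:10, i.e. DF 16:06:36;10.

16:06:36;10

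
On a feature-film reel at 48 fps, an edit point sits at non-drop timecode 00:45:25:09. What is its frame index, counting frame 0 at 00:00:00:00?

frame 130809

Total seconds to the label: (0 × 3600 + 45 × 60 + 25) = 2725.
Frame index = 2725 × 48 + 9 = 130809.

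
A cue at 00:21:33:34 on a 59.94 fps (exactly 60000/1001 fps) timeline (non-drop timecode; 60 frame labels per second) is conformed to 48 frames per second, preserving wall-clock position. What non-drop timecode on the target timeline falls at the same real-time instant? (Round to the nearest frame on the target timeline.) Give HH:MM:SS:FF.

Source frame index: (0×3600 + 21×60 + 33) × 60 + 34 = 77614.
Real time: 77614 / (60000/1001) = 38845807/30000 s.
Target frame: (38845807/30000) × (48) = 38845807/625 ≈ 62153.291 → 62153.
At 48 labels/s: frame 62153 → 00:21:34:41.

00:21:34:41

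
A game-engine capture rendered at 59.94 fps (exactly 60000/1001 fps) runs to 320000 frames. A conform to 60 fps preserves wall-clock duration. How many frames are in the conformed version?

320320 frames

Target frames = source frames × (target rate / source rate) = 320000 × (60)/(60000/1001) = 320000 × 1001/1000 = 320320.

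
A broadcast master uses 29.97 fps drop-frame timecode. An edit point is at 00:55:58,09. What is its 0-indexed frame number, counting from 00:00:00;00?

As if non-drop at 30 labels/s: (0 × 3600 + 55 × 60 + 58) × 30 + 9 = 100749.
Minute boundaries passed: 55; those not divisible by 10: 55 − 5 = 50; dropped labels = 2 × 50 = 100.
Actual frame index = 100749 − 100 = 100649.

100649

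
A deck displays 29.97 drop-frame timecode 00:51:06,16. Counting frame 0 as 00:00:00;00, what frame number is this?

91904

Complete 10-minute blocks: 5, each 17982 frames → 89910.
Remaining 1 whole minute in the current block: 1800 + 0 × 1798 = 1800 frames.
Within the current minute: 6 × 30 + 16 − 2 = 194 (labels ;00/;01 skipped at this minute). Total = 89910 + 1800 + 194 = 91904.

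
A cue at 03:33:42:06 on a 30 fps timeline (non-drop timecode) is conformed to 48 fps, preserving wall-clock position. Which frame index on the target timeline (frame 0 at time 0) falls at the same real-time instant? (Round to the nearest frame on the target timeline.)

Source frame index: (3×3600 + 33×60 + 42) × 30 + 6 = 384666.
Real time: 384666 / (30) = 64111/5 s.
Target frame: (64111/5) × (48) = 3077328/5 ≈ 615465.600 → 615466.

frame 615466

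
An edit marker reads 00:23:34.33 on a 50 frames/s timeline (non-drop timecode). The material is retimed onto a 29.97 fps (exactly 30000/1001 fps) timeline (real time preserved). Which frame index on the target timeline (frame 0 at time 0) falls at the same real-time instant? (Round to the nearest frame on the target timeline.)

Source frame index: (0×3600 + 23×60 + 34) × 50 + 33 = 70733.
Real time: 70733 / (50) = 70733/50 s.
Target frame: (70733/50) × (30000/1001) = 3264600/77 ≈ 42397.403 → 42397.

frame 42397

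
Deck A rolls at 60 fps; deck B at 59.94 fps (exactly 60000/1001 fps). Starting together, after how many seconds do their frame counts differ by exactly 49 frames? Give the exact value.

The gap grows by |60000/1001 − 60| = 60/1001 frames per second.
Time for a 49-frame gap: 49 ÷ (60/1001) = 49049/60 s.

49049/60 seconds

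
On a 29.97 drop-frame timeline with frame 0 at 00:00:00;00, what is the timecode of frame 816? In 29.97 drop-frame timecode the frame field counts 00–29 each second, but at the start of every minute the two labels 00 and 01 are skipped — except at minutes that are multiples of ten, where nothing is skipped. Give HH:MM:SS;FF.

Each 10-minute DF block holds 10 × 60 × 30 − 9 × 2 = 17982 frames. 816 ÷ 17982 → 0 full blocks, remainder 816.
Within the partial block the first minute is 1800 frames and each further minute 1798, so 0 further minute boundaries passed. Total skipped labels = 18 × 0 + 2 × 0 = 0.
Non-drop label index = 816 + 0 = 816; at 30 labels/s that is 00:00:27:06, i.e. DF 00:00:27;06.

00:00:27;06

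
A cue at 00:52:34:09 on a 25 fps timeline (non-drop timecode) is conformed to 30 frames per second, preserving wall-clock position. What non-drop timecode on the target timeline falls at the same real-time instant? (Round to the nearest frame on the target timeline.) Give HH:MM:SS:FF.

00:52:34:11

Source frame index: (0×3600 + 52×60 + 34) × 25 + 9 = 78859.
Real time: 78859 / (25) = 78859/25 s.
Target frame: (78859/25) × (30) = 473154/5 ≈ 94630.800 → 94631.
At 30 labels/s: frame 94631 → 00:52:34:11.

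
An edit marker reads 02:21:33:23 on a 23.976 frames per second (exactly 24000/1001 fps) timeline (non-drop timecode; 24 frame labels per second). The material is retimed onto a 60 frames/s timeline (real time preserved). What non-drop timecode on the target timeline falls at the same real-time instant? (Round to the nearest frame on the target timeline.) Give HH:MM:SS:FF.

Source frame index: (2×3600 + 21×60 + 33) × 24 + 23 = 203855.
Real time: 203855 / (24000/1001) = 40811771/4800 s.
Target frame: (40811771/4800) × (60) = 40811771/80 ≈ 510147.138 → 510147.
At 60 labels/s: frame 510147 → 02:21:42:27.

02:21:42:27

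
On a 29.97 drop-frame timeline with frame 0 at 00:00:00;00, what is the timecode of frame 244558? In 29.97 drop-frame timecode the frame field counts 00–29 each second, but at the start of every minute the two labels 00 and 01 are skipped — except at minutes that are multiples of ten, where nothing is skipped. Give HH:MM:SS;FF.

Each 10-minute DF block holds 10 × 60 × 30 − 9 × 2 = 17982 frames. 244558 ÷ 17982 → 13 full blocks, remainder 10792.
Within the partial block the first minute is 1800 frames and each further minute 1798, so 6 further minute boundaries passed. Total skipped labels = 18 × 13 + 2 × 6 = 246.
Non-drop label index = 244558 + 246 = 244804; at 30 labels/s that is 02:16:00:04, i.e. DF 02:16:00;04.

02:16:00;04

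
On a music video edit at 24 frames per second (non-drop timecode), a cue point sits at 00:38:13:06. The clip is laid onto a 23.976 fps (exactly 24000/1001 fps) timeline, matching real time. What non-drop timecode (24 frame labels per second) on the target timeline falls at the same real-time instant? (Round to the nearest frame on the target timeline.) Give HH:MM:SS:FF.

Source frame index: (0×3600 + 38×60 + 13) × 24 + 6 = 55038.
Real time: 55038 / (24) = 9173/4 s.
Target frame: (9173/4) × (24000/1001) = 55038000/1001 ≈ 54983.017 → 54983.
At 24 labels/s: frame 54983 → 00:38:10:23.

00:38:10:23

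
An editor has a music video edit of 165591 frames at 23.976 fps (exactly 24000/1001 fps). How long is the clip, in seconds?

6906.524625 seconds

Running time = 165591 / (24000/1001) = 6906.524625 s.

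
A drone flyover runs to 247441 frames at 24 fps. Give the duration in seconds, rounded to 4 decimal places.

10310.0417 seconds

Running time = 247441 × 1/24 = 247441/24 s ≈ 10310.0417 s.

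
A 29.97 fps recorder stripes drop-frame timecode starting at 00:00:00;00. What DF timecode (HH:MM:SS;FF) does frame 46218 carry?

00:25:42;04

Each 10-minute DF block holds 10 × 60 × 30 − 9 × 2 = 17982 frames. 46218 ÷ 17982 → 2 full blocks, remainder 10254.
Within the partial block the first minute is 1800 frames and each further minute 1798, so 5 further minute boundaries passed. Total skipped labels = 18 × 2 + 2 × 5 = 46.
Non-drop label index = 46218 + 46 = 46264; at 30 labels/s that is 00:25:42:04, i.e. DF 00:25:42;04.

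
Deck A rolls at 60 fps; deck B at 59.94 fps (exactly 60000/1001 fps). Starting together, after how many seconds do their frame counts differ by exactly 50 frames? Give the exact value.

The gap grows by |60000/1001 − 60| = 60/1001 frames per second.
Time for a 50-frame gap: 50 ÷ (60/1001) = 5005/6 s.

5005/6 seconds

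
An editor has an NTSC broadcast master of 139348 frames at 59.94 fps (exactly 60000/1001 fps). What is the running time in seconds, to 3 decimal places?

Running time = 139348 × 1001/60000 = 34871837/15000 s ≈ 2324.789 s.

2324.789 seconds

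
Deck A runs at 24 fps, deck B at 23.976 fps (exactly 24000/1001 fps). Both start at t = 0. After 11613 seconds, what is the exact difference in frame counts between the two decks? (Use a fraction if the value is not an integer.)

39816/143 frames

A emits 24 × 11613 = 278712 frames; B emits 24000/1001 × 11613 = 39816000/143.
Difference = 39816/143 frames (≈ 278.4336); B is behind A.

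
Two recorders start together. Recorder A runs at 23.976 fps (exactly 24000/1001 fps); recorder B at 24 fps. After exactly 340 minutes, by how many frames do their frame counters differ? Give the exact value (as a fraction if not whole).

489600/1001 frames

340 min = 20400 s.
A emits 24000/1001 × 20400 = 489600000/1001 frames; B emits 24 × 20400 = 489600.
Difference = 489600/1001 frames (≈ 489.1109); B is ahead of A.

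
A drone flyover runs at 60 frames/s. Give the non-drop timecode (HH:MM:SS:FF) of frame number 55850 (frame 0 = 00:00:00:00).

55850 ÷ 60 = 930 full seconds, remainder 50 frames.
930 s = 0 h 15 min 30 s.
Timecode: 00:15:30:50.

00:15:30:50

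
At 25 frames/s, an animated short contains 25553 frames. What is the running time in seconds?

1022.12 seconds

Running time = 25553 / (25) = 1022.12 s.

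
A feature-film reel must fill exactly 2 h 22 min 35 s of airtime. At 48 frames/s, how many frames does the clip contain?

410640 frames

2 h 22 min 35 s = 8555 s.
Frames = 8555 × 48 = 410640.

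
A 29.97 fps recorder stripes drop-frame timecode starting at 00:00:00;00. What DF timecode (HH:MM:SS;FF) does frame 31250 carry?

Each 10-minute DF block holds 10 × 60 × 30 − 9 × 2 = 17982 frames. 31250 ÷ 17982 → 1 full block, remainder 13268.
Within the partial block the first minute is 1800 frames and each further minute 1798, so 7 further minute boundaries passed. Total skipped labels = 18 × 1 + 2 × 7 = 32.
Non-drop label index = 31250 + 32 = 31282; at 30 labels/s that is 00:17:22:22, i.e. DF 00:17:22;22.

00:17:22;22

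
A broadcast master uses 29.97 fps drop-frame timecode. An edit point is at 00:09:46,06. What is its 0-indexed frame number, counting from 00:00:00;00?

17568

As if non-drop at 30 labels/s: (0 × 3600 + 9 × 60 + 46) × 30 + 6 = 17586.
Minute boundaries passed: 9; those not divisible by 10: 9 − 0 = 9; dropped labels = 2 × 9 = 18.
Actual frame index = 17586 − 18 = 17568.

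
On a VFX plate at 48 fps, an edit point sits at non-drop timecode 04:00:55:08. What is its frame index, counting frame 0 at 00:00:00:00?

693848

Total seconds to the label: (4 × 3600 + 0 × 60 + 55) = 14455.
Frame index = 14455 × 48 + 8 = 693848.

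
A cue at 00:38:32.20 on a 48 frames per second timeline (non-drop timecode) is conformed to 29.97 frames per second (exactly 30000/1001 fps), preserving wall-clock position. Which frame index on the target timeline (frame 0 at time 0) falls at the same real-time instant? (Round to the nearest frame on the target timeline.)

frame 69303

Source frame index: (0×3600 + 38×60 + 32) × 48 + 20 = 110996.
Real time: 110996 / (48) = 27749/12 s.
Target frame: (27749/12) × (30000/1001) = 69372500/1001 ≈ 69303.197 → 69303.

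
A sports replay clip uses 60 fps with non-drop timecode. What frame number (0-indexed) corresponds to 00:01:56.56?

7016

Total seconds to the label: (0 × 3600 + 1 × 60 + 56) = 116.
Frame index = 116 × 60 + 56 = 7016.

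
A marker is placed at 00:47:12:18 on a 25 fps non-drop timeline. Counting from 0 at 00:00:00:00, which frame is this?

Total seconds to the label: (0 × 3600 + 47 × 60 + 12) = 2832.
Frame index = 2832 × 25 + 18 = 70818.

frame 70818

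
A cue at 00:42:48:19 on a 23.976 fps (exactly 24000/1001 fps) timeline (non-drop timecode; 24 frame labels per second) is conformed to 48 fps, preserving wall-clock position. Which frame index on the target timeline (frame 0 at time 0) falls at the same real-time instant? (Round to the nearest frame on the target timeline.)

Source frame index: (0×3600 + 42×60 + 48) × 24 + 19 = 61651.
Real time: 61651 / (24000/1001) = 61712651/24000 s.
Target frame: (61712651/24000) × (48) = 61712651/500 ≈ 123425.302 → 123425.

frame 123425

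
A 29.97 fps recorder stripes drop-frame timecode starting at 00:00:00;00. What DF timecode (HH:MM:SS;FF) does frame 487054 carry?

04:30:51;10

Each 10-minute DF block holds 10 × 60 × 30 − 9 × 2 = 17982 frames. 487054 ÷ 17982 → 27 full blocks, remainder 1540.
Within the partial block the first minute is 1800 frames and each further minute 1798, so 0 further minute boundaries passed. Total skipped labels = 18 × 27 + 2 × 0 = 486.
Non-drop label index = 487054 + 486 = 487540; at 30 labels/s that is 04:30:51:10, i.e. DF 04:30:51;10.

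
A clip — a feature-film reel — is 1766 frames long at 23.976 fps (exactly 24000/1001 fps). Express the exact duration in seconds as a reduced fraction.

883883/12000 seconds

Running time = 1766 ÷ (24000/1001) = 1766 × 1001/24000 = 883883/12000 s.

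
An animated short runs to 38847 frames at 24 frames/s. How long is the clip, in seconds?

1618.625 seconds

Running time = 38847 / (24) = 1618.625 s.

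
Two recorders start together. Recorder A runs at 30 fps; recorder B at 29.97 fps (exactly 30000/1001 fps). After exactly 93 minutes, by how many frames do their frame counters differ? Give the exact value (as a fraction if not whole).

167400/1001 frames

93 min = 5580 s.
A emits 30 × 5580 = 167400 frames; B emits 30000/1001 × 5580 = 167400000/1001.
Difference = 167400/1001 frames (≈ 167.2328); B is behind A.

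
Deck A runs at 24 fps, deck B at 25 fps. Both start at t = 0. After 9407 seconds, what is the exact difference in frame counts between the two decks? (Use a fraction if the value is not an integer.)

9407 frames

A emits 24 × 9407 = 225768 frames; B emits 25 × 9407 = 235175.
Difference = 9407 frames; B is ahead of A.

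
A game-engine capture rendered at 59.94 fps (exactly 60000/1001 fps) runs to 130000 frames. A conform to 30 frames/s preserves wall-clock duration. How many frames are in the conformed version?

Target frames = source frames × (target rate / source rate) = 130000 × (30)/(60000/1001) = 130000 × 1001/2000 = 65065.

65065 frames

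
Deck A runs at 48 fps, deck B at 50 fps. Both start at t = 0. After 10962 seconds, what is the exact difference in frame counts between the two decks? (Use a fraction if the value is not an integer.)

21924 frames

A emits 48 × 10962 = 526176 frames; B emits 50 × 10962 = 548100.
Difference = 21924 frames; B is ahead of A.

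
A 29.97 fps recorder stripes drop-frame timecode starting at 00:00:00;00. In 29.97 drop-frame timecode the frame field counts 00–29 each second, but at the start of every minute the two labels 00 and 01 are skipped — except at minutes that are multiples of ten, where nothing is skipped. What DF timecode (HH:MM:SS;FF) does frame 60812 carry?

00:33:49;02

Each 10-minute DF block holds 10 × 60 × 30 − 9 × 2 = 17982 frames. 60812 ÷ 17982 → 3 full blocks, remainder 6866.
Within the partial block the first minute is 1800 frames and each further minute 1798, so 3 further minute boundaries passed. Total skipped labels = 18 × 3 + 2 × 3 = 60.
Non-drop label index = 60812 + 60 = 60872; at 30 labels/s that is 00:33:49:02, i.e. DF 00:33:49;02.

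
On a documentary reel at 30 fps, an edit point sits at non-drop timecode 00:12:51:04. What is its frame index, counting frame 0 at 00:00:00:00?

Total seconds to the label: (0 × 3600 + 12 × 60 + 51) = 771.
Frame index = 771 × 30 + 4 = 23134.

23134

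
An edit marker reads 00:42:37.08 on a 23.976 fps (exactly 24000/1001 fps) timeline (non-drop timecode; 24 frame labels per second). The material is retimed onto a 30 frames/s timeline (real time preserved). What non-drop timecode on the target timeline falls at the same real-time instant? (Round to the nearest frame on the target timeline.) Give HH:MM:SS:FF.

Source frame index: (0×3600 + 42×60 + 37) × 24 + 8 = 61376.
Real time: 61376 / (24000/1001) = 959959/375 s.
Target frame: (959959/375) × (30) = 1919918/25 ≈ 76796.720 → 76797.
At 30 labels/s: frame 76797 → 00:42:39:27.

00:42:39:27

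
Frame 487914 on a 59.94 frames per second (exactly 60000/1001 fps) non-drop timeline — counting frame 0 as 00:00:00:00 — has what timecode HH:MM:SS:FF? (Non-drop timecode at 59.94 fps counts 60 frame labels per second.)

02:15:31:54

487914 ÷ 60 = 8131 full seconds, remainder 54 frames.
8131 s = 2 h 15 min 31 s.
Timecode: 02:15:31:54.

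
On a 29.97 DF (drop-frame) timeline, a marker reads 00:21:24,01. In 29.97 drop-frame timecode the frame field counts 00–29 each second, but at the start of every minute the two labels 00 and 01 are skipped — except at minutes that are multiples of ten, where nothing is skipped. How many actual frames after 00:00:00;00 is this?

38483

As if non-drop at 30 labels/s: (0 × 3600 + 21 × 60 + 24) × 30 + 1 = 38521.
Minute boundaries passed: 21; those not divisible by 10: 21 − 2 = 19; dropped labels = 2 × 19 = 38.
Actual frame index = 38521 − 38 = 38483.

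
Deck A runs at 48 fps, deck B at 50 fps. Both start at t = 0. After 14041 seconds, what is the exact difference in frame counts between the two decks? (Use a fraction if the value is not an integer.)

A emits 48 × 14041 = 673968 frames; B emits 50 × 14041 = 702050.
Difference = 28082 frames; B is ahead of A.

28082 frames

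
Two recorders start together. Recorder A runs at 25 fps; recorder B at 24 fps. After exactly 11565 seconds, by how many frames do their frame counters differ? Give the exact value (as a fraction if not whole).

11565 frames

A emits 25 × 11565 = 289125 frames; B emits 24 × 11565 = 277560.
Difference = 11565 frames; B is behind A.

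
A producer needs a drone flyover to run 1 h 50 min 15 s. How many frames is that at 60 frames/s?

1 h 50 min 15 s = 6615 s.
Frames = 6615 × 60 = 396900.

396900 frames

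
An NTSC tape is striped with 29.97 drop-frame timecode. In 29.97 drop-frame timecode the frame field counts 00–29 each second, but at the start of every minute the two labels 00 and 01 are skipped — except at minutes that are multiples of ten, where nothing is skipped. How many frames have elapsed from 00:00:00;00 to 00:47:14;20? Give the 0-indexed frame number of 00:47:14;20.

84954

Complete 10-minute blocks: 4, each 17982 frames → 71928.
Remaining 7 whole minutes in the current block: 1800 + 6 × 1798 = 12588 frames.
Within the current minute: 14 × 30 + 20 − 2 = 438 (labels ;00/;01 skipped at this minute). Total = 71928 + 12588 + 438 = 84954.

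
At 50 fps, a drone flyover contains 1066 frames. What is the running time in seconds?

21.32 seconds

Running time = 1066 / (50) = 21.32 s.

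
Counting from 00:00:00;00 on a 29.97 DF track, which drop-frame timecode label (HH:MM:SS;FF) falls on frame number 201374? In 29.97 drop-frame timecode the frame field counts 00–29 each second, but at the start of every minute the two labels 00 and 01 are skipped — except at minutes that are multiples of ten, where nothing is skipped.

Each 10-minute DF block holds 10 × 60 × 30 − 9 × 2 = 17982 frames. 201374 ÷ 17982 → 11 full blocks, remainder 3572.
Within the partial block the first minute is 1800 frames and each further minute 1798, so 1 further minute boundary passed. Total skipped labels = 18 × 11 + 2 × 1 = 200.
Non-drop label index = 201374 + 200 = 201574; at 30 labels/s that is 01:51:59:04, i.e. DF 01:51:59;04.

01:51:59;04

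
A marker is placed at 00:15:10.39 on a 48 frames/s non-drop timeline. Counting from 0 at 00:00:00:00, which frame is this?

Total seconds to the label: (0 × 3600 + 15 × 60 + 10) = 910.
Frame index = 910 × 48 + 39 = 43719.

43719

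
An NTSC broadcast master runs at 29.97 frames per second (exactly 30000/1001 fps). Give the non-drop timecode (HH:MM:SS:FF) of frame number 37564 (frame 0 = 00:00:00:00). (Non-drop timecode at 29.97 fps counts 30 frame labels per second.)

37564 ÷ 30 = 1252 full seconds, remainder 4 frames.
1252 s = 0 h 20 min 52 s.
Timecode: 00:20:52:04.

00:20:52:04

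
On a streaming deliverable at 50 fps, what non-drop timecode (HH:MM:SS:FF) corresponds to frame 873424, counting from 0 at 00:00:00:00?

04:51:08:24

873424 ÷ 50 = 17468 full seconds, remainder 24 frames.
17468 s = 4 h 51 min 8 s.
Timecode: 04:51:08:24.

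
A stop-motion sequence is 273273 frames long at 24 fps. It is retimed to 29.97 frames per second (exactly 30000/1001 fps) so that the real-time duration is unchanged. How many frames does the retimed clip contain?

341250 frames

Target frames = source frames × (target rate / source rate) = 273273 × (30000/1001)/(24) = 273273 × 1250/1001 = 341250.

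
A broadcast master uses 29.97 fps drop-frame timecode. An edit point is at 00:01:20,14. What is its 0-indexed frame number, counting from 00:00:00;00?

2412

Complete 10-minute blocks: 0, each 17982 frames → 0.
Remaining 1 whole minute in the current block: 1800 + 0 × 1798 = 1800 frames.
Within the current minute: 20 × 30 + 14 − 2 = 612 (labels ;00/;01 skipped at this minute). Total = 0 + 1800 + 612 = 2412.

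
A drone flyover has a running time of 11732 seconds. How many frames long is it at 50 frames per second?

Frames = 11732 × 50 = 586600.

586600 frames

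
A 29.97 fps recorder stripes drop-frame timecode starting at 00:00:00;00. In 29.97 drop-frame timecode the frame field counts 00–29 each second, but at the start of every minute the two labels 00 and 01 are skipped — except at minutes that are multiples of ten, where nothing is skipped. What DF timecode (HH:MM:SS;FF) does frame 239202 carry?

02:13:01;12

Each 10-minute DF block holds 10 × 60 × 30 − 9 × 2 = 17982 frames. 239202 ÷ 17982 → 13 full blocks, remainder 5436.
Within the partial block the first minute is 1800 frames and each further minute 1798, so 3 further minute boundaries passed. Total skipped labels = 18 × 13 + 2 × 3 = 240.
Non-drop label index = 239202 + 240 = 239442; at 30 labels/s that is 02:13:01:12, i.e. DF 02:13:01;12.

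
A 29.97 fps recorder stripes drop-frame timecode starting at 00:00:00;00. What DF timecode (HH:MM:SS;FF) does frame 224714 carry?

02:04:57;28

Ten DF minutes hold 17982 frames, so frame 224714 lies in block 12 (frames 215784–233765) with 8930 frames into that block.
The block's first minute is 1800 frames and the rest 1798 each; 8930 frames reaches minute 4, so 12 × 18 + 4 × 2 = 224 labels have been skipped so far.
Adding those back, label number 224714 + 224 = 224938 at 30 labels/s is 7497 s + 28 f = 2 h 4 min 57 s frame 28, i.e. 02:04:57;28.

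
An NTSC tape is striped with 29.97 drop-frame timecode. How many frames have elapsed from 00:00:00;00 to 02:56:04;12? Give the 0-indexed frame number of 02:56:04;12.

316614

As if non-drop at 30 labels/s: (2 × 3600 + 56 × 60 + 4) × 30 + 12 = 316932.
Minute boundaries passed: 176; those not divisible by 10: 176 − 17 = 159; dropped labels = 2 × 159 = 318.
Actual frame index = 316932 − 318 = 316614.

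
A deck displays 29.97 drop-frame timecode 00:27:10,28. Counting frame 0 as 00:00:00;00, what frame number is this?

48878

Complete 10-minute blocks: 2, each 17982 frames → 35964.
Remaining 7 whole minutes in the current block: 1800 + 6 × 1798 = 12588 frames.
Within the current minute: 10 × 30 + 28 − 2 = 326 (labels ;00/;01 skipped at this minute). Total = 35964 + 12588 + 326 = 48878.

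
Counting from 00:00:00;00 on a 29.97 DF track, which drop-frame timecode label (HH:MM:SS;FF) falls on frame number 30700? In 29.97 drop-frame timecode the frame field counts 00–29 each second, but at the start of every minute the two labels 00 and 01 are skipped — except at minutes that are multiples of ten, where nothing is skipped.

00:17:04;12

Ten DF minutes hold 17982 frames, so frame 30700 lies in block 1 (frames 17982–35963) with 12718 frames into that block.
The block's first minute is 1800 frames and the rest 1798 each; 12718 frames reaches minute 7, so 1 × 18 + 7 × 2 = 32 labels have been skipped so far.
Adding those back, label number 30700 + 32 = 30732 at 30 labels/s is 1024 s + 12 f = 0 h 17 min 4 s frame 12, i.e. 00:17:04;12.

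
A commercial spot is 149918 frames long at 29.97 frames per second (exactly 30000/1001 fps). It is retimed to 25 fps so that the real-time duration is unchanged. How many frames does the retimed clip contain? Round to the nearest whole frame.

Frames at target rate = 149918 × (25) / (30000/1001) = 75033959/600 ≈ 125056.598.
Nearest whole frame: 125057.

125057 frames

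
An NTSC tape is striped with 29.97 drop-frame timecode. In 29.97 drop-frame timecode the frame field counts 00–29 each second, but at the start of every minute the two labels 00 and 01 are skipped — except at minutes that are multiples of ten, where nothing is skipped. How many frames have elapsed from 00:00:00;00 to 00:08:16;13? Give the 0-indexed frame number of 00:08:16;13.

As if non-drop at 30 labels/s: (0 × 3600 + 8 × 60 + 16) × 30 + 13 = 14893.
Minute boundaries passed: 8; those not divisible by 10: 8 − 0 = 8; dropped labels = 2 × 8 = 16.
Actual frame index = 14893 − 16 = 14877.

14877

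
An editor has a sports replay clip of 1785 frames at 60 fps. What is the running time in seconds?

Running time = 1785 / (60) = 29.75 s.

29.75 seconds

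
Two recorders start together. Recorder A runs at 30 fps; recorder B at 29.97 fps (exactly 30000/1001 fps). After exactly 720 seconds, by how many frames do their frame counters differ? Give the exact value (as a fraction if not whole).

A emits 30 × 720 = 21600 frames; B emits 30000/1001 × 720 = 21600000/1001.
Difference = 21600/1001 frames (≈ 21.5784); B is behind A.

21600/1001 frames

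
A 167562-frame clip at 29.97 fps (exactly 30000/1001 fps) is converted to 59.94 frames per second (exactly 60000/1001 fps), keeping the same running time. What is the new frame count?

335124 frames

Target frames = source frames × (target rate / source rate) = 167562 × (60000/1001)/(30000/1001) = 167562 × 2 = 335124.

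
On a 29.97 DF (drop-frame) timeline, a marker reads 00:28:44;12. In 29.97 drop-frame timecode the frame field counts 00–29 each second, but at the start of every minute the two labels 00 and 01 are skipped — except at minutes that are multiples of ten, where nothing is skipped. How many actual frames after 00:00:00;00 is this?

As if non-drop at 30 labels/s: (0 × 3600 + 28 × 60 + 44) × 30 + 12 = 51732.
Minute boundaries passed: 28; those not divisible by 10: 28 − 2 = 26; dropped labels = 2 × 26 = 52.
Actual frame index = 51732 − 52 = 51680.

51680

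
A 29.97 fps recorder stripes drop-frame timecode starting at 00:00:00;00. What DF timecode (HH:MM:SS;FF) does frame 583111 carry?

Ten DF minutes hold 17982 frames, so frame 583111 lies in block 32 (frames 575424–593405) with 7687 frames into that block.
The block's first minute is 1800 frames and the rest 1798 each; 7687 frames reaches minute 4, so 32 × 18 + 4 × 2 = 584 labels have been skipped so far.
Adding those back, label number 583111 + 584 = 583695 at 30 labels/s is 19456 s + 15 f = 5 h 24 min 16 s frame 15, i.e. 05:24:16;15.

05:24:16;15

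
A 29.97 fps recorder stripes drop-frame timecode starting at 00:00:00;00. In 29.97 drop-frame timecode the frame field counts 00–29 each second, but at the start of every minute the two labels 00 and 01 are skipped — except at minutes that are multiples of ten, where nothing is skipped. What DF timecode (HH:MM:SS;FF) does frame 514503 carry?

04:46:07;09

Ten DF minutes hold 17982 frames, so frame 514503 lies in block 28 (frames 503496–521477) with 11007 frames into that block.
The block's first minute is 1800 frames and the rest 1798 each; 11007 frames reaches minute 6, so 28 × 18 + 6 × 2 = 516 labels have been skipped so far.
Adding those back, label number 514503 + 516 = 515019 at 30 labels/s is 17167 s + 9 f = 4 h 46 min 7 s frame 9, i.e. 04:46:07;09.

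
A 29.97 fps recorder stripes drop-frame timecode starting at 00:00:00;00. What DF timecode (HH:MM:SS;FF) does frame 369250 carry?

03:25:20;20

Ten DF minutes hold 17982 frames, so frame 369250 lies in block 20 (frames 359640–377621) with 9610 frames into that block.
The block's first minute is 1800 frames and the rest 1798 each; 9610 frames reaches minute 5, so 20 × 18 + 5 × 2 = 370 labels have been skipped so far.
Adding those back, label number 369250 + 370 = 369620 at 30 labels/s is 12320 s + 20 f = 3 h 25 min 20 s frame 20, i.e. 03:25:20;20.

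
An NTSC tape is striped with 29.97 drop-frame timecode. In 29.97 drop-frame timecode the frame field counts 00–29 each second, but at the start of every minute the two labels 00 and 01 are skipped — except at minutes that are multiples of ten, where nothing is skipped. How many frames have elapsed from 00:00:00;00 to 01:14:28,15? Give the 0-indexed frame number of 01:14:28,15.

133921

As if non-drop at 30 labels/s: (1 × 3600 + 14 × 60 + 28) × 30 + 15 = 134055.
Minute boundaries passed: 74; those not divisible by 10: 74 − 7 = 67; dropped labels = 2 × 67 = 134.
Actual frame index = 134055 − 134 = 133921.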